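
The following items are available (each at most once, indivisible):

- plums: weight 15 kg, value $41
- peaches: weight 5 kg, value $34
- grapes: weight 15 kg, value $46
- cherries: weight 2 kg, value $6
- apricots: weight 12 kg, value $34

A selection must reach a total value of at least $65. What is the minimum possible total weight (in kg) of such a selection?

Subsets with value ≥ 65, sorted by total weight:
- peaches+apricots: weight 17, value 68
- peaches+cherries+apricots: weight 19, value 74
- peaches+grapes: weight 20, value 80
Minimum weight: 17 kg.

17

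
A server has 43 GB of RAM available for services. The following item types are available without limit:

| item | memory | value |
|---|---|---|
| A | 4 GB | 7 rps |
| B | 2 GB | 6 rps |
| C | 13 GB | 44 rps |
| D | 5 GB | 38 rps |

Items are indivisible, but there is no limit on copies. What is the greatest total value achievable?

Best value-per-unit is D at 38/5; filling with it alone gives 8×38 = 304.
Optimal mix: 1×B + 8×D → memory 42, value 310.

310 rps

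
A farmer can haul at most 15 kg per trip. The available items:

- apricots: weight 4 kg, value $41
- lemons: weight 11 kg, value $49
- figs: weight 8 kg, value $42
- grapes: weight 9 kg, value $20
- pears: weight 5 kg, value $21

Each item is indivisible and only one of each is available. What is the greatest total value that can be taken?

Check high-value combinations within 15 kg:
- apricots+lemons: weight 4+11=15, value 41+49=90
- apricots+figs: weight 4+8=12, value 41+42=83
- figs+pears: weight 8+5=13, value 42+21=63
Best: $90.

$90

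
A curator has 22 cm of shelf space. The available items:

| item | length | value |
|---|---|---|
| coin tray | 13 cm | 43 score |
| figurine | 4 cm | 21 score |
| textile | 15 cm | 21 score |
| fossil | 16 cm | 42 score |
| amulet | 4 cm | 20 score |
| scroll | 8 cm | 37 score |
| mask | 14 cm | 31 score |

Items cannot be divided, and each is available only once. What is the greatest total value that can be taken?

This is a 0/1 knapsack; check combinations near the capacity.
- coin tray+figurine+amulet: length 13+4+4=21, value 43+21+20=84
- coin tray+scroll: length 13+8=21, value 43+37=80
- figurine+amulet+scroll: length 4+4+8=16, value 21+20+37=78
- figurine+amulet+mask: length 4+4+14=22, value 21+20+31=72
Best: 84 score.

84 score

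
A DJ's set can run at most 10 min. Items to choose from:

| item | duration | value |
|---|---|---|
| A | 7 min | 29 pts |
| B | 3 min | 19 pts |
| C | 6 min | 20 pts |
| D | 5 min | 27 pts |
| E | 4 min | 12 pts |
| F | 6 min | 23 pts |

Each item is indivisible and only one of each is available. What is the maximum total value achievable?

Check high-value combinations within 10 min:
- A+B: duration 7+3=10, value 29+19=48
- B+D: duration 3+5=8, value 19+27=46
- B+F: duration 3+6=9, value 19+23=42
- B+C: duration 3+6=9, value 19+20=39
Best: 48 pts.

48 pts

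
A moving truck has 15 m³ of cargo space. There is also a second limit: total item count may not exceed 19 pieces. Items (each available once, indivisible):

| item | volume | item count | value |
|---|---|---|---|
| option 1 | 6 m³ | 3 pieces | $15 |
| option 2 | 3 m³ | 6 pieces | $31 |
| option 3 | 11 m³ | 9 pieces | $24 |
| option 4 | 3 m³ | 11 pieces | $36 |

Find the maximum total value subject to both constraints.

$67

Feasible sets respecting both limits:
- option 2+option 4: volume 6, item count 17, value 67
- option 2+option 3: volume 14, item count 15, value 55
- option 1+option 4: volume 9, item count 14, value 51
- option 1+option 2: volume 9, item count 9, value 46
Best: $67.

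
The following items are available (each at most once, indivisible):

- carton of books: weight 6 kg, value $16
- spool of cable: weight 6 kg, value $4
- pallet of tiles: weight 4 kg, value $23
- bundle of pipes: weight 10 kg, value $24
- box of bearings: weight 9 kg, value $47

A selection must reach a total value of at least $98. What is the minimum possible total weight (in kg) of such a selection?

Subsets with value ≥ 98, sorted by total weight:
- carton of books+pallet of tiles+bundle of pipes+box of bearings: weight 29, value 110
- spool of cable+pallet of tiles+bundle of pipes+box of bearings: weight 29, value 98
Minimum weight: 29 kg.

29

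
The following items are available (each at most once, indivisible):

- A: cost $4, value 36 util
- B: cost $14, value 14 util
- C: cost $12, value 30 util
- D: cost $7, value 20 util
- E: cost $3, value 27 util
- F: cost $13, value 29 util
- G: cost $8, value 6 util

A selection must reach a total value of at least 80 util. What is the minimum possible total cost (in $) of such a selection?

14

Subsets with value ≥ 80, sorted by total cost:
- A+D+E: cost 14, value 83
- A+C+E: cost 19, value 93
- A+E+F: cost 20, value 92
Minimum cost: 14 $.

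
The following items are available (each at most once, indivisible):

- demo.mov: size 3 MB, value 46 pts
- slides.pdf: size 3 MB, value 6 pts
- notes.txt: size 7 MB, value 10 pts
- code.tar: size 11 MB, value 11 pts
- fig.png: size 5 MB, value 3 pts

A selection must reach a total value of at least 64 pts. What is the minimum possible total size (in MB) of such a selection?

18

Subsets with value ≥ 64, sorted by total size:
- demo.mov+slides.pdf+notes.txt+fig.png: size 18, value 65
- demo.mov+notes.txt+code.tar: size 21, value 67
Minimum size: 18 MB.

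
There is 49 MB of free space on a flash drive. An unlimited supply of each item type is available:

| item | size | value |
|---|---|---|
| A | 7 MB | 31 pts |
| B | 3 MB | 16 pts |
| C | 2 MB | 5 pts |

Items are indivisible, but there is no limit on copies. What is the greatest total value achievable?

Best value-per-unit is B at 16/3, and filling with it alone uses size 16×3=48. No mix of the others beats 16×16 = 256.

256 pts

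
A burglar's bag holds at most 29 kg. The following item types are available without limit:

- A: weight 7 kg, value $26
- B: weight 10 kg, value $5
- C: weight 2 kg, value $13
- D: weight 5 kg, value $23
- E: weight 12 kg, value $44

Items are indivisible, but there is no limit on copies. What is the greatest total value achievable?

Best value-per-unit is C at 13/2, and filling with it alone uses weight 14×2=28. No mix of the others beats 14×13 = 182.

$182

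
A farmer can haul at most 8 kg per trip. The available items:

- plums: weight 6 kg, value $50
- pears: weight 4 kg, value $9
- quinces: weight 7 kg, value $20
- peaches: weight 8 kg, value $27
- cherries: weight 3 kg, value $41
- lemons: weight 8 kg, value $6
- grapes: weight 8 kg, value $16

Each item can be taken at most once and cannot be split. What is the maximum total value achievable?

Check high-value combinations within 8 kg:
- plums: weight 6, value 50
- pears+cherries: weight 4+3=7, value 9+41=50
- cherries: weight 3, value 41
- peaches: weight 8, value 27
Best: $50.

$50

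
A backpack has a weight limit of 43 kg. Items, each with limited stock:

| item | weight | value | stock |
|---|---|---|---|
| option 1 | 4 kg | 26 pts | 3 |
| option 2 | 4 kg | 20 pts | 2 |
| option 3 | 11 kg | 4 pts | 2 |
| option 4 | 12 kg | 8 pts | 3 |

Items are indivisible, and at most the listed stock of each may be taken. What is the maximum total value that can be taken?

Best selections within weight 43 and stock limits:
- 3×option 1 + 2×option 2 + 1×option 3 + 1×option 4: weight 43, value 130
- 3×option 1 + 2×option 2 + 1×option 4: weight 32, value 126
Best: 130 pts.

130 pts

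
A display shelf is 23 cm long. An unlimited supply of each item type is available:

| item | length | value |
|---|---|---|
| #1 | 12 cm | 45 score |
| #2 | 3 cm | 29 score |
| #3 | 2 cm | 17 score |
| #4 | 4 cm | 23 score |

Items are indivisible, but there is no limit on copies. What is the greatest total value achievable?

220 score

Best value-per-unit is #2 at 29/3; filling with it alone gives 7×29 = 203.
Optimal mix: 7×#2 + 1×#3 → length 23, value 220.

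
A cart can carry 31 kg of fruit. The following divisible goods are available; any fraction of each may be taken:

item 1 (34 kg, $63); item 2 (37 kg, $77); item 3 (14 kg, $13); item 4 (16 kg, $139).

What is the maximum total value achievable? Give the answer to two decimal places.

170.22

Take in order of value per unit:
- item 4 (139/16 per unit): all 16 → value 139, running total 139.00
- item 2 (77/37 per unit): 15 of 37 → value 15×77/37 = 31.2162, running total 170.22
Total 170.22.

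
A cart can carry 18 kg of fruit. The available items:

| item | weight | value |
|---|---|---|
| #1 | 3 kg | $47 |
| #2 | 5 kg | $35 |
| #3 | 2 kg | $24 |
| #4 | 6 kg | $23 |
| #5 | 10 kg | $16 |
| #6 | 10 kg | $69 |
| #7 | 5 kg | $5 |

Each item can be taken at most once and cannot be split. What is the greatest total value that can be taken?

Check high-value combinations within 18 kg:
- #1+#2+#6: weight 3+5+10=18, value 47+35+69=151
- #1+#3+#6: weight 3+2+10=15, value 47+24+69=140
- #1+#2+#3+#4: weight 3+5+2+6=16, value 47+35+24+23=129
- #2+#3+#6: weight 5+2+10=17, value 35+24+69=128
Best: $151.

$151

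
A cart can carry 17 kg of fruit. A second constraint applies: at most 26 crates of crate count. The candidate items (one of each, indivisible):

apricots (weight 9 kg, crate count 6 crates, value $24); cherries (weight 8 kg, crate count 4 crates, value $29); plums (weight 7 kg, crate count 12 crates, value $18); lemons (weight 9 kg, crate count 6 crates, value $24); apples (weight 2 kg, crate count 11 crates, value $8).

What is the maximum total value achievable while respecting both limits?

$53

Feasible sets respecting both limits:
- apricots+cherries: weight 17, crate count 10, value 53
- cherries+lemons: weight 17, crate count 10, value 53
- cherries+plums: weight 15, crate count 16, value 47
- apricots+plums: weight 16, crate count 18, value 42
Best: $53.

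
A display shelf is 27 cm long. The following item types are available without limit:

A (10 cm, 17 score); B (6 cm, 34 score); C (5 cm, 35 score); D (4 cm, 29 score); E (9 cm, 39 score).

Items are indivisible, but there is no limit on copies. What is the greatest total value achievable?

Best value-per-unit is D at 29/4; filling with it alone gives 6×29 = 174.
Optimal mix: 3×C + 3×D → length 27, value 192.

192 score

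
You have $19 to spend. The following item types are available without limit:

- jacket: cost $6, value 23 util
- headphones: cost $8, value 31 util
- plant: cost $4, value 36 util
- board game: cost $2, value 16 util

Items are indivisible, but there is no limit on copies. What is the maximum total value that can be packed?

160 util

Best value-per-unit is plant at 36/4; filling with it alone gives 4×36 = 144.
Optimal mix: 4×plant + 1×board game → cost 18, value 160.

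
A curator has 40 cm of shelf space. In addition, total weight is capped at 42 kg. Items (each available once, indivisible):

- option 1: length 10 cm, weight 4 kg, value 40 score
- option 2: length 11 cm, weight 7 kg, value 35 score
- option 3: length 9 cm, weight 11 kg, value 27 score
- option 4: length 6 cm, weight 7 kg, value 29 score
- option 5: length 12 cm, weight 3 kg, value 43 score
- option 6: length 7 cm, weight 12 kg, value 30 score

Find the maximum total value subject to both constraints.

148 score

Feasible sets respecting both limits:
- option 1+option 2+option 5+option 6: length 40, weight 26, value 148
- option 1+option 2+option 4+option 5: length 39, weight 21, value 147
- option 1+option 4+option 5+option 6: length 35, weight 26, value 142
Best: 148 score.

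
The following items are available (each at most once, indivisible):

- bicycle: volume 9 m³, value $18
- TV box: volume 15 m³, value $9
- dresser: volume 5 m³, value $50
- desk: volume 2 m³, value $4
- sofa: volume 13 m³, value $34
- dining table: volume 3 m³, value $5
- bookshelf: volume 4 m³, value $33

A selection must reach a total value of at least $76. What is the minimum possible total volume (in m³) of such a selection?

Subsets with value ≥ 76, sorted by total volume:
- dresser+bookshelf: volume 9, value 83
- dresser+desk+bookshelf: volume 11, value 87
Minimum volume: 9 m³.

9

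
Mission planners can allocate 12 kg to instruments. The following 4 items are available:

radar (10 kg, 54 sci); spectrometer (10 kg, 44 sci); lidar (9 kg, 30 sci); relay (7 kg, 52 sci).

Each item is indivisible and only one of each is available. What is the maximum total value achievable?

54 sci

This is a 0/1 knapsack; check combinations near the capacity.
- radar: mass 10, value 54
- relay: mass 7, value 52
- spectrometer: mass 10, value 44
Best: 54 sci.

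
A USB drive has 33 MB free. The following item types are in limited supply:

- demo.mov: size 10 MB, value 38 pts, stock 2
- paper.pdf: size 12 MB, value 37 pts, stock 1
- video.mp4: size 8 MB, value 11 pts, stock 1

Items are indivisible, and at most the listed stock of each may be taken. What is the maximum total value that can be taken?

Top feasible selections:
- 2×demo.mov + 1×paper.pdf: size 32, value 113
- 2×demo.mov + 1×video.mp4: size 28, value 87
- 1×demo.mov + 1×paper.pdf + 1×video.mp4: size 30, value 86
Best: 113 pts.

113 pts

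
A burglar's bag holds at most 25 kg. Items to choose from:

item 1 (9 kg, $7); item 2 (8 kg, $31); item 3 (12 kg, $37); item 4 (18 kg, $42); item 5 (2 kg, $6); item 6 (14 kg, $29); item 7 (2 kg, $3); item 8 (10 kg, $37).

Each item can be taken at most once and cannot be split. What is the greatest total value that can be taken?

Check high-value combinations within 25 kg:
- item 3+item 5+item 8: weight 12+2+10=24, value 37+6+37=80
- item 2+item 5+item 7+item 8: weight 8+2+2+10=22, value 31+6+3+37=77
- item 2+item 3+item 5+item 7: weight 8+12+2+2=24, value 31+37+6+3=77
Best: $80.

$80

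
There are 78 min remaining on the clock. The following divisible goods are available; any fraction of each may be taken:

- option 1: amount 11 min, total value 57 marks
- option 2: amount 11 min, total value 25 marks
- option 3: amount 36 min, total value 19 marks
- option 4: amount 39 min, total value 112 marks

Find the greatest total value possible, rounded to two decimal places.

202.97

Take in order of value per unit:
- option 1 (57/11 per unit): all 11 → value 57, running total 57.00
- option 4 (112/39 per unit): all 39 → value 112, running total 169.00
- option 2 (25/11 per unit): all 11 → value 25, running total 194.00
- option 3 (19/36 per unit): 17 of 36 → value 17×19/36 = 8.9722, running total 202.97
Total 202.97.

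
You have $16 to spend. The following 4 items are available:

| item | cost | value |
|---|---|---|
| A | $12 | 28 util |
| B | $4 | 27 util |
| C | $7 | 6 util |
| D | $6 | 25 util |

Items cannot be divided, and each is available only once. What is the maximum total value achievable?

55 util

This is a 0/1 knapsack; check combinations near the capacity.
- A+B: cost 12+4=16, value 28+27=55
- B+D: cost 4+6=10, value 27+25=52
- B+C: cost 4+7=11, value 27+6=33
- C+D: cost 7+6=13, value 6+25=31
- A: cost 12, value 28
Best: 55 util.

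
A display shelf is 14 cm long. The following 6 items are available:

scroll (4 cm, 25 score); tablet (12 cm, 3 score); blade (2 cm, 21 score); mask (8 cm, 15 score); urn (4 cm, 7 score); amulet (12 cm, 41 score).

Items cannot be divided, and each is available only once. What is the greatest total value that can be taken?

Check high-value combinations within 14 cm:
- blade+amulet: length 2+12=14, value 21+41=62
- scroll+blade+mask: length 4+2+8=14, value 25+21+15=61
- scroll+blade+urn: length 4+2+4=10, value 25+21+7=53
Best: 62 score.

62 score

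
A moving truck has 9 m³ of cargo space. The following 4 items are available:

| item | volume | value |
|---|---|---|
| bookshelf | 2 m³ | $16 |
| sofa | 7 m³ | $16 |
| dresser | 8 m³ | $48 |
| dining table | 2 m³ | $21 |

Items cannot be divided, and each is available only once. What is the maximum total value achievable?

Check high-value combinations within 9 m³:
- dresser: volume 8, value 48
- bookshelf+dining table: volume 2+2=4, value 16+21=37
- sofa+dining table: volume 7+2=9, value 16+21=37
Best: $48.

$48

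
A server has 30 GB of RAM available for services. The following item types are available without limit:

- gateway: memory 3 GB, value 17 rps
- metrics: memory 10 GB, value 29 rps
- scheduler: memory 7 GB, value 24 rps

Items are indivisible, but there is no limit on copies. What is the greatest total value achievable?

170 rps

Best value-per-unit is gateway at 17/3, and filling with it alone uses memory 10×3=30. No mix of the others beats 10×17 = 170.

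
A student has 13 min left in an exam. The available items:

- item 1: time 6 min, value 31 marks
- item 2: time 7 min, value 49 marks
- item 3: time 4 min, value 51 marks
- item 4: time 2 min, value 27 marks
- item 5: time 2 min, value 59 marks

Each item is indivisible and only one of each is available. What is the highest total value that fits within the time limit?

159 marks

Check high-value combinations within 13 min:
- item 2+item 3+item 5: time 7+4+2=13, value 49+51+59=159
- item 1+item 3+item 5: time 6+4+2=12, value 31+51+59=141
- item 3+item 4+item 5: time 4+2+2=8, value 51+27+59=137
- item 2+item 4+item 5: time 7+2+2=11, value 49+27+59=135
Best: 159 marks.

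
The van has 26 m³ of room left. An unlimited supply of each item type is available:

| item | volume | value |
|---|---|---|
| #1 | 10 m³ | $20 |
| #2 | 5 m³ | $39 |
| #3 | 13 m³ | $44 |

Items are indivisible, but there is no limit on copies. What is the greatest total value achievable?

$195

Best value-per-unit is #2 at 39/5, and filling with it alone uses volume 5×5=25. No mix of the others beats 5×39 = 195.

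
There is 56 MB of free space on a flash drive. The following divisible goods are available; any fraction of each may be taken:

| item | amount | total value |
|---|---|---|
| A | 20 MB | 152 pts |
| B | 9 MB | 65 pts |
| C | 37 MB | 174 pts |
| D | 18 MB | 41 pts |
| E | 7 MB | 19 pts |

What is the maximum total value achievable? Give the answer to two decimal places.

Take in order of value per unit:
- A (152/20 per unit): all 20 → value 152, running total 152.00
- B (65/9 per unit): all 9 → value 65, running total 217.00
- C (174/37 per unit): 27 of 37 → value 27×174/37 = 126.9730, running total 343.97
Total 343.97.

343.97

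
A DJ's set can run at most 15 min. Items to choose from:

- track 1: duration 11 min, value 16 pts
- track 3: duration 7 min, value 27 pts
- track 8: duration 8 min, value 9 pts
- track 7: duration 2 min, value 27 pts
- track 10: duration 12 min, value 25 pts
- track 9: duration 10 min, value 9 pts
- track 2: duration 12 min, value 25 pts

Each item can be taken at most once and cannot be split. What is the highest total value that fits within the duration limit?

Check high-value combinations within 15 min:
- track 3+track 7: duration 7+2=9, value 27+27=54
- track 7+track 10: duration 2+12=14, value 27+25=52
- track 7+track 2: duration 2+12=14, value 27+25=52
Best: 54 pts.

54 pts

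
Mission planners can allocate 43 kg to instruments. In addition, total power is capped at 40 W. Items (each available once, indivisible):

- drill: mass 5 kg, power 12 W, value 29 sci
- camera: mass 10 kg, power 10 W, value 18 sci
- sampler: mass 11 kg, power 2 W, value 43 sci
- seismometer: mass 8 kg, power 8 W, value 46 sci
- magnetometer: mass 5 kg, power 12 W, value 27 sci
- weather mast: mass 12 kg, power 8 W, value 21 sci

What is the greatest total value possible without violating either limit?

145 sci

Feasible sets respecting both limits:
- drill+sampler+seismometer+magnetometer: mass 29, power 34, value 145
- drill+sampler+seismometer+weather mast: mass 36, power 30, value 139
- sampler+seismometer+magnetometer+weather mast: mass 36, power 30, value 137
- drill+camera+sampler+seismometer: mass 34, power 32, value 136
Best: 145 sci.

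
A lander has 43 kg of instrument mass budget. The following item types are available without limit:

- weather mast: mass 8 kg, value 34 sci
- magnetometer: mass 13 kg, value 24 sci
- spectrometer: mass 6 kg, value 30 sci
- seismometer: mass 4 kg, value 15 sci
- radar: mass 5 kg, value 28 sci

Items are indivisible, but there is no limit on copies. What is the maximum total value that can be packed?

Best value-per-unit is radar at 28/5; filling with it alone gives 8×28 = 224.
Optimal mix: 1×weather mast + 7×radar → mass 43, value 230.

230 sci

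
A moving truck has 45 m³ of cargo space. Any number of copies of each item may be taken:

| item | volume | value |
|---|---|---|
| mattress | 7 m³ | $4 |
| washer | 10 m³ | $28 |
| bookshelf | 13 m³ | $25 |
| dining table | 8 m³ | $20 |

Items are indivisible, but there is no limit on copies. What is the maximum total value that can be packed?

Best value-per-unit is washer at 28/10; filling with it alone gives 4×28 = 112.
Optimal mix: 2×washer + 3×dining table → volume 44, value 116.

$116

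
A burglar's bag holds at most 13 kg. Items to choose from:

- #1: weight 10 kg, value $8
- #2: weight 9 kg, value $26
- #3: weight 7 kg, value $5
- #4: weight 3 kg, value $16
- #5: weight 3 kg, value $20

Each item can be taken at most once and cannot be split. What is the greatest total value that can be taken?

Check high-value combinations within 13 kg:
- #2+#5: weight 9+3=12, value 26+20=46
- #2+#4: weight 9+3=12, value 26+16=42
- #3+#4+#5: weight 7+3+3=13, value 5+16+20=41
- #4+#5: weight 3+3=6, value 16+20=36
- #1+#5: weight 10+3=13, value 8+20=28
Best: $46.

$46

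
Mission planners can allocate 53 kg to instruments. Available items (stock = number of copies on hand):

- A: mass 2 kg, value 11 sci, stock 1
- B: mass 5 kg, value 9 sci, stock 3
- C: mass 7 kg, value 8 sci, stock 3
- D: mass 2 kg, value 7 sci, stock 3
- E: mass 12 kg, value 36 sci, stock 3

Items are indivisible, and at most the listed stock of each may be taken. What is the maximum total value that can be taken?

Top feasible selections:
- 1×A + 2×B + 2×D + 3×E: mass 52, value 151
- 1×A + 1×B + 3×D + 3×E: mass 49, value 149
- 1×A + 1×C + 3×D + 3×E: mass 51, value 148
- 2×B + 3×D + 3×E: mass 52, value 147
Best: 151 sci.

151 sci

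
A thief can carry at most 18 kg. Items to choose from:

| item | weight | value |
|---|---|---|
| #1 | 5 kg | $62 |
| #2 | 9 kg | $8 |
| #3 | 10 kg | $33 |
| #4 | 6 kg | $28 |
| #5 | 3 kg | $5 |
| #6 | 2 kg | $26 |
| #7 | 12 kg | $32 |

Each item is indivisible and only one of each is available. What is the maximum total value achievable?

$121

Check high-value combinations within 18 kg:
- #1+#4+#5+#6: weight 5+6+3+2=16, value 62+28+5+26=121
- #1+#3+#6: weight 5+10+2=17, value 62+33+26=121
- #1+#4+#6: weight 5+6+2=13, value 62+28+26=116
Best: $121.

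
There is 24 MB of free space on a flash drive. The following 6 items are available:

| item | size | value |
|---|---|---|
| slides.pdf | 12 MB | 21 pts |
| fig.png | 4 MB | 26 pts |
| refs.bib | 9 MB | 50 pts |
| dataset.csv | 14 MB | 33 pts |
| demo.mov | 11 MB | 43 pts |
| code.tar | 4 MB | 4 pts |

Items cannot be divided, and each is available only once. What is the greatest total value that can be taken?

This is a 0/1 knapsack; check combinations near the capacity.
- fig.png+refs.bib+demo.mov: size 4+9+11=24, value 26+50+43=119
- refs.bib+demo.mov+code.tar: size 9+11+4=24, value 50+43+4=97
- refs.bib+demo.mov: size 9+11=20, value 50+43=93
Best: 119 pts.

119 pts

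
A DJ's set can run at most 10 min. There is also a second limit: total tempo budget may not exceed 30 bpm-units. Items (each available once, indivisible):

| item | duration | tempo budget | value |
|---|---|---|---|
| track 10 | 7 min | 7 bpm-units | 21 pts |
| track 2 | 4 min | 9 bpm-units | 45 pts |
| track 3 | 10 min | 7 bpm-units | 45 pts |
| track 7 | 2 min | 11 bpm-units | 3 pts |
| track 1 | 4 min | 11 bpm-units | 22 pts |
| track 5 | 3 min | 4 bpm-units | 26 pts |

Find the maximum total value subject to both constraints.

Feasible sets respecting both limits:
- track 2+track 7+track 5: duration 9, tempo budget 24, value 74
- track 2+track 5: duration 7, tempo budget 13, value 71
- track 2+track 1: duration 8, tempo budget 20, value 67
Best: 74 pts.

74 pts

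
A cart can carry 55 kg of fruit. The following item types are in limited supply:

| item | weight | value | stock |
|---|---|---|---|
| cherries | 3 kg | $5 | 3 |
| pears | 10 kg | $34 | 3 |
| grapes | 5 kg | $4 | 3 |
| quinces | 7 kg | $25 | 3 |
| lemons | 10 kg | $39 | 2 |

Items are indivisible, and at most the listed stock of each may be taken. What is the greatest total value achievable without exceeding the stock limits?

Best selections within weight 55 and stock limits:
- 2×pears + 2×quinces + 2×lemons: weight 54, value 196
- 1×cherries + 1×pears + 3×quinces + 2×lemons: weight 54, value 192
Best: $196.

$196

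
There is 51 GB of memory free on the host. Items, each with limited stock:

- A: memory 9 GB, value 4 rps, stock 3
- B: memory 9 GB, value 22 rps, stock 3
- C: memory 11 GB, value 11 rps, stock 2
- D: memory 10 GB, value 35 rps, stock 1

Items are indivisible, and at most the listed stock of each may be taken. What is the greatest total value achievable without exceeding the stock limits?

112 rps

Top feasible selections:
- 3×B + 1×C + 1×D: memory 48, value 112
- 1×A + 3×B + 1×D: memory 46, value 105
Best: 112 rps.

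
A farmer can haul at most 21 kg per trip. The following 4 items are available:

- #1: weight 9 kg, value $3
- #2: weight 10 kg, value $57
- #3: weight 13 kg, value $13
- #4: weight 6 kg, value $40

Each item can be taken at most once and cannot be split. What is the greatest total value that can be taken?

This is a 0/1 knapsack; check combinations near the capacity.
- #2+#4: weight 10+6=16, value 57+40=97
- #1+#2: weight 9+10=19, value 3+57=60
- #2: weight 10, value 57
- #3+#4: weight 13+6=19, value 13+40=53
Best: $97.

$97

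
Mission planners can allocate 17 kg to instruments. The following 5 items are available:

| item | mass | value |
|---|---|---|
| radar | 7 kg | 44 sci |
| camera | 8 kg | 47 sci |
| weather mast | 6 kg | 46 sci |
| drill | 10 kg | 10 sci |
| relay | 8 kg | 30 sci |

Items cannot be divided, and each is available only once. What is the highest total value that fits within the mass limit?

This is a 0/1 knapsack; check combinations near the capacity.
- camera+weather mast: mass 8+6=14, value 47+46=93
- radar+camera: mass 7+8=15, value 44+47=91
- radar+weather mast: mass 7+6=13, value 44+46=90
Best: 93 sci.

93 sci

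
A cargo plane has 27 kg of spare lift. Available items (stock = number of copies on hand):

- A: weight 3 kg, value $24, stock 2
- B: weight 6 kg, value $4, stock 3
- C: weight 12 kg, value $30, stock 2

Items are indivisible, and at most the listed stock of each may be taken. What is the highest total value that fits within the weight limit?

$84

Top feasible selections:
- 1×A + 2×C: weight 27, value 84
- 2×A + 1×B + 1×C: weight 24, value 82
- 2×A + 1×C: weight 18, value 78
- 1×A + 2×B + 1×C: weight 27, value 62
Best: $84.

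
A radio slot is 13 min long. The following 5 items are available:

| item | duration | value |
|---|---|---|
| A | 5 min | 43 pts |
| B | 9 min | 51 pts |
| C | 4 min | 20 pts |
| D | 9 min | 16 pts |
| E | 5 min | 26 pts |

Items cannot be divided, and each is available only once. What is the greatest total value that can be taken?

71 pts

Check high-value combinations within 13 min:
- B+C: duration 9+4=13, value 51+20=71
- A+E: duration 5+5=10, value 43+26=69
- A+C: duration 5+4=9, value 43+20=63
- B: duration 9, value 51
Best: 71 pts.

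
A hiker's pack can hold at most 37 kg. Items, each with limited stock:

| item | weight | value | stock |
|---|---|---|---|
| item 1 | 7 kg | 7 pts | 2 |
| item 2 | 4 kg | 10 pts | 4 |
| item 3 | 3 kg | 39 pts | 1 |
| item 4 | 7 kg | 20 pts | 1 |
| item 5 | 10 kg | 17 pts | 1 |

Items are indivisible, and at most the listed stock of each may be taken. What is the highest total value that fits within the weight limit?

Best selections within weight 37 and stock limits:
- 4×item 2 + 1×item 3 + 1×item 4 + 1×item 5: weight 36, value 116
- 3×item 2 + 1×item 3 + 1×item 4 + 1×item 5: weight 32, value 106
- 1×item 1 + 4×item 2 + 1×item 3 + 1×item 4: weight 33, value 106
- 1×item 1 + 2×item 2 + 1×item 3 + 1×item 4 + 1×item 5: weight 35, value 103
Best: 116 pts.

116 pts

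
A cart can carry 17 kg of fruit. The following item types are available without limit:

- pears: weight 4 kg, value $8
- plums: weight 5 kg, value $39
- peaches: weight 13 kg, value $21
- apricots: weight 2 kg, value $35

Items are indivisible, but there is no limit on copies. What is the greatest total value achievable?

$280

Best value-per-unit is apricots at 35/2, and filling with it alone uses weight 8×2=16. No mix of the others beats 8×35 = 280.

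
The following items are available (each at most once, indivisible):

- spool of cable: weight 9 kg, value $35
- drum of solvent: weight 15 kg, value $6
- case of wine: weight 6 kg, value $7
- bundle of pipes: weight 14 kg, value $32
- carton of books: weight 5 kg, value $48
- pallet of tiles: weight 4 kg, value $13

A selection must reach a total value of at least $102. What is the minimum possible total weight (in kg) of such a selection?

Subsets with value ≥ 102, sorted by total weight:
- spool of cable+case of wine+carton of books+pallet of tiles: weight 24, value 103
- spool of cable+bundle of pipes+carton of books: weight 28, value 115
Minimum weight: 24 kg.

24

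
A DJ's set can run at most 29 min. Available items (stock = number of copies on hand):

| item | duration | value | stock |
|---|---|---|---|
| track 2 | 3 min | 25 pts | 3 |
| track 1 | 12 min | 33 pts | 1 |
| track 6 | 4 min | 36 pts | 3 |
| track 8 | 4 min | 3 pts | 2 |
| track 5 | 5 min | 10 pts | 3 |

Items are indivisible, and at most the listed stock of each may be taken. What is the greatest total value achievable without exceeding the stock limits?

Best selections within duration 29 and stock limits:
- 3×track 2 + 3×track 6 + 1×track 5: duration 26, value 193
- 3×track 2 + 3×track 6 + 2×track 8: duration 29, value 189
Best: 193 pts.

193 pts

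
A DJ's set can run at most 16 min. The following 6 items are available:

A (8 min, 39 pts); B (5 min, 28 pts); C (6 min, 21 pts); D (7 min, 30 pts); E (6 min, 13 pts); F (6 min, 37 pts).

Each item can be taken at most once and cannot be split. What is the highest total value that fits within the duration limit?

Check high-value combinations within 16 min:
- A+F: duration 8+6=14, value 39+37=76
- A+D: duration 8+7=15, value 39+30=69
- A+B: duration 8+5=13, value 39+28=67
Best: 76 pts.

76 pts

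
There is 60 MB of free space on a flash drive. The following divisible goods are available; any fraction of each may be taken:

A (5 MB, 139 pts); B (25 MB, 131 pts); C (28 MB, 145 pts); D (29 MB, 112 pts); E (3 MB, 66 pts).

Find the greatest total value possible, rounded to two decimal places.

Take in order of value per unit:
- A (139/5 per unit): all 5 → value 139, running total 139.00
- E (66/3 per unit): all 3 → value 66, running total 205.00
- B (131/25 per unit): all 25 → value 131, running total 336.00
- C (145/28 per unit): 27 of 28 → value 27×145/28 = 139.8214, running total 475.82
Total 475.82.

475.82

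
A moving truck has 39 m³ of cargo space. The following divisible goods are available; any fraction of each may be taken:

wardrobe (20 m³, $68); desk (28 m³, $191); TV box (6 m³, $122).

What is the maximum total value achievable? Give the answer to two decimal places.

330.00

Take in order of value per unit:
- TV box (122/6 per unit): all 6 → value 122, running total 122.00
- desk (191/28 per unit): all 28 → value 191, running total 313.00
- wardrobe (68/20 per unit): 5 of 20 → value 5×68/20 = 17.0000, running total 330.00
Total 330.00.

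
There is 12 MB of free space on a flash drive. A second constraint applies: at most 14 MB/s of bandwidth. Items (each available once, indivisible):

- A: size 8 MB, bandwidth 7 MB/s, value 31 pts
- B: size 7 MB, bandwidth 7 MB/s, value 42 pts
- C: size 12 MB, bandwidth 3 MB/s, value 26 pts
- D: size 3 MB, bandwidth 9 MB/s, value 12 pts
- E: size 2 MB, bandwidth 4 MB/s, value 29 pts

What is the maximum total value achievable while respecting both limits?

71 pts

Feasible sets respecting both limits:
- B+E: size 9, bandwidth 11, value 71
- A+E: size 10, bandwidth 11, value 60
- B: size 7, bandwidth 7, value 42
- D+E: size 5, bandwidth 13, value 41
Best: 71 pts.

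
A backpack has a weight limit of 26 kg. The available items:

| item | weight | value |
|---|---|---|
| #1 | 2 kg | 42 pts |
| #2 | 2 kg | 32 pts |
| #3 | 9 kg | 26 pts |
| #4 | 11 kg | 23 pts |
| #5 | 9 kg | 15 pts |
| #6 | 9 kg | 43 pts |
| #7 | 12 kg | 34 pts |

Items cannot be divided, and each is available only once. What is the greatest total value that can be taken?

Check high-value combinations within 26 kg:
- #1+#2+#6+#7: weight 2+2+9+12=25, value 42+32+43+34=151
- #1+#2+#3+#6: weight 2+2+9+9=22, value 42+32+26+43=143
- #1+#2+#4+#6: weight 2+2+11+9=24, value 42+32+23+43=140
- #1+#2+#3+#7: weight 2+2+9+12=25, value 42+32+26+34=134
Best: 151 pts.

151 pts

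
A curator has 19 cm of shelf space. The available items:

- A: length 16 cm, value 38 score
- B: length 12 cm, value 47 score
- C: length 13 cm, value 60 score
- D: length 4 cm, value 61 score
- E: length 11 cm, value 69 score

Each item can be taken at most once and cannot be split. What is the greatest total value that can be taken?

This is a 0/1 knapsack; check combinations near the capacity.
- D+E: length 4+11=15, value 61+69=130
- C+D: length 13+4=17, value 60+61=121
- B+D: length 12+4=16, value 47+61=108
- E: length 11, value 69
Best: 130 score.

130 score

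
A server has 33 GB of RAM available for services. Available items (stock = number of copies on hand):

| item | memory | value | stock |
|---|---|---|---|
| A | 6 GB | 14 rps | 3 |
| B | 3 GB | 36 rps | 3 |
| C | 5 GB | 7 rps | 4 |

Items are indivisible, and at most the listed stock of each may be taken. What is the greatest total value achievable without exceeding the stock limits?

Best selections within memory 33 and stock limits:
- 3×A + 3×B + 1×C: memory 32, value 157
- 3×A + 3×B: memory 27, value 150
- 2×A + 3×B + 2×C: memory 31, value 150
Best: 157 rps.

157 rps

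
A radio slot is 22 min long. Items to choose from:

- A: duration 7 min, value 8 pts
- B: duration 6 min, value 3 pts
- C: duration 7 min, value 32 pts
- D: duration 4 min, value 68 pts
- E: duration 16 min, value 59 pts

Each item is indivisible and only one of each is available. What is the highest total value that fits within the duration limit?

127 pts

Check high-value combinations within 22 min:
- D+E: duration 4+16=20, value 68+59=127
- A+C+D: duration 7+7+4=18, value 8+32+68=108
- B+C+D: duration 6+7+4=17, value 3+32+68=103
Best: 127 pts.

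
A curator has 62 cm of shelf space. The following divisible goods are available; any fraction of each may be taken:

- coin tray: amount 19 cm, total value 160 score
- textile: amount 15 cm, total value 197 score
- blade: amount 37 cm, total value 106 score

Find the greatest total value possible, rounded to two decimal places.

437.22

Take in order of value per unit:
- textile (197/15 per unit): all 15 → value 197, running total 197.00
- coin tray (160/19 per unit): all 19 → value 160, running total 357.00
- blade (106/37 per unit): 28 of 37 → value 28×106/37 = 80.2162, running total 437.22
Total 437.22.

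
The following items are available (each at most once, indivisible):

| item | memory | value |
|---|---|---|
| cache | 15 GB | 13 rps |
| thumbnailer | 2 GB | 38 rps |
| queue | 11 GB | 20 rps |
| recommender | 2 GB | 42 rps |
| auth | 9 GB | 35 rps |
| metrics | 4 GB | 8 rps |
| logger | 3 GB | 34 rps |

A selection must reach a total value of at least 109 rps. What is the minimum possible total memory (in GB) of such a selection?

7

Subsets with value ≥ 109, sorted by total memory:
- thumbnailer+recommender+logger: memory 7, value 114
- thumbnailer+recommender+metrics+logger: memory 11, value 122
- thumbnailer+recommender+auth: memory 13, value 115
Minimum memory: 7 GB.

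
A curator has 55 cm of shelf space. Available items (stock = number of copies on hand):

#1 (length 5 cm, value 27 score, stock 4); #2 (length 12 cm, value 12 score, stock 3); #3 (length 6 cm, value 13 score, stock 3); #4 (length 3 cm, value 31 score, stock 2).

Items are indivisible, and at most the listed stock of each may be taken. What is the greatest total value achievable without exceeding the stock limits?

209 score

Best selections within length 55 and stock limits:
- 4×#1 + 3×#3 + 2×#4: length 44, value 209
- 4×#1 + 1×#2 + 2×#3 + 2×#4: length 50, value 208
- 4×#1 + 2×#3 + 2×#4: length 38, value 196
Best: 209 score.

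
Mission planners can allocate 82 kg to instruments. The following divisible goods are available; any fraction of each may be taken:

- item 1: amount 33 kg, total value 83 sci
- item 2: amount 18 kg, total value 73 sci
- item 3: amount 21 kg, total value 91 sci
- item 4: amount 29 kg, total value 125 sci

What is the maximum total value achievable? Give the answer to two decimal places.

324.21

Take in order of value per unit:
- item 3 (91/21 per unit): all 21 → value 91, running total 91.00
- item 4 (125/29 per unit): all 29 → value 125, running total 216.00
- item 2 (73/18 per unit): all 18 → value 73, running total 289.00
- item 1 (83/33 per unit): 14 of 33 → value 14×83/33 = 35.2121, running total 324.21
Total 324.21.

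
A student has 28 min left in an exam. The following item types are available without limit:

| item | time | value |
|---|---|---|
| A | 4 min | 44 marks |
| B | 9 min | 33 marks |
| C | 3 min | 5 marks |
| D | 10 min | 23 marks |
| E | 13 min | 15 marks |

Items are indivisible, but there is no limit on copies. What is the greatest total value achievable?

Best value-per-unit is A at 44/4, and filling with it alone uses time 7×4=28. No mix of the others beats 7×44 = 308.

308 marks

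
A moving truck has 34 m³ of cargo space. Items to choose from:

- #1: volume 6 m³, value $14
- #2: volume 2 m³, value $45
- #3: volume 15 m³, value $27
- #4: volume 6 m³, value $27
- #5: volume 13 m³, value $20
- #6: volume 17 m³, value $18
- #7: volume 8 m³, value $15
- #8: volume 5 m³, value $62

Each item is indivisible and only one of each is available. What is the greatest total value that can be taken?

$175

Check high-value combinations within 34 m³:
- #1+#2+#3+#4+#8: volume 6+2+15+6+5=34, value 14+45+27+27+62=175
- #2+#4+#5+#7+#8: volume 2+6+13+8+5=34, value 45+27+20+15+62=169
- #1+#2+#4+#5+#8: volume 6+2+6+13+5=32, value 14+45+27+20+62=168
- #1+#2+#4+#7+#8: volume 6+2+6+8+5=27, value 14+45+27+15+62=163
Best: $175.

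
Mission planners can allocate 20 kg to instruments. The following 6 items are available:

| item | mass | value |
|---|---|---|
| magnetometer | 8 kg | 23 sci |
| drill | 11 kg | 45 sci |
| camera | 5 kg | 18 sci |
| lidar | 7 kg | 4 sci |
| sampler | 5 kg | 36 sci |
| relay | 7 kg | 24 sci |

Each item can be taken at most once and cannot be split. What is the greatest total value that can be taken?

This is a 0/1 knapsack; check combinations near the capacity.
- magnetometer+sampler+relay: mass 8+5+7=20, value 23+36+24=83
- drill+sampler: mass 11+5=16, value 45+36=81
- camera+sampler+relay: mass 5+5+7=17, value 18+36+24=78
- magnetometer+camera+sampler: mass 8+5+5=18, value 23+18+36=77
Best: 83 sci.

83 sci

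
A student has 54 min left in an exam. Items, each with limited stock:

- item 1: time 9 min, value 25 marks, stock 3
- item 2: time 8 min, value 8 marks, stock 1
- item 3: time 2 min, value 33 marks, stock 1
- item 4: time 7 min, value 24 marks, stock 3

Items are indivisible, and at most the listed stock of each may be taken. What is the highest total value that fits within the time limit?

Top feasible selections:
- 3×item 1 + 1×item 3 + 3×item 4: time 50, value 180
- 3×item 1 + 1×item 2 + 1×item 3 + 2×item 4: time 51, value 164
Best: 180 marks.

180 marks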